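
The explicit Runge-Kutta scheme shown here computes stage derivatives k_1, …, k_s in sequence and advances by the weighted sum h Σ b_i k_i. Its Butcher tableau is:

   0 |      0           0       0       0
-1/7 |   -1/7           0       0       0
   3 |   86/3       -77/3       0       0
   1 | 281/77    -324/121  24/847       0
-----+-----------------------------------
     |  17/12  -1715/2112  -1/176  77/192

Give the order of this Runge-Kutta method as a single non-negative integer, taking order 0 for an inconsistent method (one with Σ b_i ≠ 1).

4

b = (17/12, -1715/2112, -1/176, 77/192)
c = (0, -1/7, 3, 1)
Ac = (0, 0, 11/3, 36/77)
Σ b_i: 17/12·1 + (-1715/2112)·1 + (-1/176)·1 + 77/192·1 = 1 ✓
b·c: (-1715/2112)·(-1/7) + (-1/176)·3 + 77/192·1 = 1/2 ✓
b·c²: (-1715/2112)·1/49 + (-1/176)·9 + 77/192·1 = 1/3 ✓
b·Ac: (-1/176)·11/3 + 77/192·36/77 = 1/6 ✓
b·c³: (-1715/2112)·(-1/343) + (-1/176)·27 + 77/192·1 = 1/4 ✓
b·(c∘Ac): (-1/176)·11 + 77/192·36/77 = 1/8 ✓
b·Ac²: (-1/176)·(-11/21) + 77/192·108/539 = 1/12 ✓
b·A²c: 77/192·8/77 = 1/24 ✓; 4 stages ⇒ order 4.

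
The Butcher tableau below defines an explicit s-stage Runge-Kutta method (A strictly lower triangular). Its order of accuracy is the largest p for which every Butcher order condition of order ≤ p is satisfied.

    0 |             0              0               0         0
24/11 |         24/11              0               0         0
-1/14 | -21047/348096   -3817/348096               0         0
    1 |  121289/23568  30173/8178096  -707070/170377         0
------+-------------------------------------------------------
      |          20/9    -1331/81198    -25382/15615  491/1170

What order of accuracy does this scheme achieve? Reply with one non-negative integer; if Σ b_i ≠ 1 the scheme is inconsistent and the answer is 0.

b = (20/9, -1331/81198, -25382/15615, 491/1170)
c = (0, 24/11, -1/14, 1)
Ac = (0, 0, -347/14504, 299/982)
Σ b_i: 20/9·1 + (-1331/81198)·1 + (-25382/15615)·1 + 491/1170·1 = 1 ✓
b·c: (-1331/81198)·24/11 + (-25382/15615)·(-1/14) + 491/1170·1 = 1/2 ✓
b·c²: (-1331/81198)·576/121 + (-25382/15615)·1/196 + 491/1170·1 = 1/3 ✓
b·Ac: (-25382/15615)·(-347/14504) + 491/1170·299/982 = 1/6 ✓
b·c³: (-1331/81198)·13824/1331 + (-25382/15615)·(-1/2744) + 491/1170·1 = 1/4 ✓
b·(c∘Ac): (-25382/15615)·347/203056 + 491/1170·299/982 = 1/8 ✓
b·Ac²: (-25382/15615)·(-1041/19943) + 491/1170·(-39/10802) = 1/12 ✓
b·A²c: 491/1170·195/1964 = 1/24 ✓; 4 stages ⇒ order 4.

4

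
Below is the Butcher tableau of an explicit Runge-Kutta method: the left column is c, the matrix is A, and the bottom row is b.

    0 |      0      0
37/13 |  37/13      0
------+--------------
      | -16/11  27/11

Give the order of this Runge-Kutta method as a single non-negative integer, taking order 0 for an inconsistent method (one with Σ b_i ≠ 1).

1

b = (-16/11, 27/11)
c = (0, 37/13)
Σ b_i: (-16/11)·1 + 27/11·1 = 1 ✓
b·c: 27/11·37/13 = 999/143 ≠ 1/2 ⇒ order 1.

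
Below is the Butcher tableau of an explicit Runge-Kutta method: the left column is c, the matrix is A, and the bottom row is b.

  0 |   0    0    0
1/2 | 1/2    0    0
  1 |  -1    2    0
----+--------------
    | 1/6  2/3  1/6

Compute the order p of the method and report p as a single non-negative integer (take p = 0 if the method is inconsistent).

b = (1/6, 2/3, 1/6)
c = (0, 1/2, 1)
Ac = (0, 0, 1)
Σ b_i: 1/6·1 + 2/3·1 + 1/6·1 = 1 ✓
b·c: 2/3·1/2 + 1/6·1 = 1/2 ✓
b·c²: 2/3·1/4 + 1/6·1 = 1/3 ✓
b·Ac: 1/6·1 = 1/6 ✓; 3 stages ⇒ order 3.

3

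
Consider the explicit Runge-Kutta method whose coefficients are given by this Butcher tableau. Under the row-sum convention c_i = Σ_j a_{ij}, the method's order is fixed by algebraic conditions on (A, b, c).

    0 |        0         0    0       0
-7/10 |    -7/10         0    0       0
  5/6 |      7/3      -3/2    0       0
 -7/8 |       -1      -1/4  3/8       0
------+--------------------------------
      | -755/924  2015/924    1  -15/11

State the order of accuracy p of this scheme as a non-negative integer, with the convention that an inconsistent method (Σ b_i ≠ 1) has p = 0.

2

b = (-755/924, 2015/924, 1, -15/11)
c = (0, -7/10, 5/6, -7/8)
Ac = (0, 0, 21/20, 39/80)
Σ b_i: (-755/924)·1 + 2015/924·1 + 1·1 + (-15/11)·1 = 1 ✓
b·c: 2015/924·(-7/10) + 1·5/6 + (-15/11)·(-7/8) = 1/2 ✓
b·c²: 2015/924·49/100 + 1·25/36 + (-15/11)·49/64 = 22777/31680 ≠ 1/3 ⇒ order 2.
b·Ac: 1·21/20 + (-15/11)·39/80 = 339/880 ≠ 1/6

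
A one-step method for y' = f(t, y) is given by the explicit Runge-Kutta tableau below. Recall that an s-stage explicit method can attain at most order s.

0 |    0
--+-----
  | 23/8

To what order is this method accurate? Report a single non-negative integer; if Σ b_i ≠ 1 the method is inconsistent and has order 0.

b = (23/8)
c = (0)
Σ b_i: 23/8·1 = 23/8 ≠ 1 ⇒ order 0.

0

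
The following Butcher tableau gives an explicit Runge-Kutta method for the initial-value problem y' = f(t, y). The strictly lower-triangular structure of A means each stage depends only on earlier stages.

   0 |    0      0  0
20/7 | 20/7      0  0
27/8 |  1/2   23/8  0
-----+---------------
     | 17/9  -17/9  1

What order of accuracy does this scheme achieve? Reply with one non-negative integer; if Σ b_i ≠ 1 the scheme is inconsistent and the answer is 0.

b = (17/9, -17/9, 1)
c = (0, 20/7, 27/8)
Ac = (0, 0, 115/14)
Σ b_i: 17/9·1 + (-17/9)·1 + 1·1 = 1 ✓
b·c: (-17/9)·20/7 + 1·27/8 = -1019/504 ≠ 1/2 ⇒ order 1.

1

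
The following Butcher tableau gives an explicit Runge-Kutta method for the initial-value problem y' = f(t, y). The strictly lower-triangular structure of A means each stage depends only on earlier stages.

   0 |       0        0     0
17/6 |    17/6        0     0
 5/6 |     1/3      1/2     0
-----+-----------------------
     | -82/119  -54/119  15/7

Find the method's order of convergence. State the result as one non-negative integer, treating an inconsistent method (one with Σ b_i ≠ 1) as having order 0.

2

b = (-82/119, -54/119, 15/7)
c = (0, 17/6, 5/6)
Ac = (0, 0, 17/12)
Σ b_i: (-82/119)·1 + (-54/119)·1 + 15/7·1 = 1 ✓
b·c: (-54/119)·17/6 + 15/7·5/6 = 1/2 ✓
b·c²: (-54/119)·289/36 + 15/7·25/36 = -181/84 ≠ 1/3 ⇒ order 2.
b·Ac: 15/7·17/12 = 85/28 ≠ 1/6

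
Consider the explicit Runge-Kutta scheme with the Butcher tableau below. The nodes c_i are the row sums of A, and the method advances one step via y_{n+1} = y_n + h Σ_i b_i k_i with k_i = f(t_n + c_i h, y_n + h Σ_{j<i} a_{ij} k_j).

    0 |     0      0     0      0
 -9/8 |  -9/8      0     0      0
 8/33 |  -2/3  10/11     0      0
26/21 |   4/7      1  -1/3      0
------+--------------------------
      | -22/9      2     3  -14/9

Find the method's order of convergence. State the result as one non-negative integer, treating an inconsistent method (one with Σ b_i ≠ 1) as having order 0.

b = (-22/9, 2, 3, -14/9)
c = (0, -9/8, 8/33, 26/21)
Ac = (0, 0, -45/44, -955/792)
Σ b_i: (-22/9)·1 + 2·1 + 3·1 + (-14/9)·1 = 1 ✓
b·c: 2·(-9/8) + 3·8/33 + (-14/9)·26/21 = -4097/1188 ≠ 1/2 ⇒ order 1.

1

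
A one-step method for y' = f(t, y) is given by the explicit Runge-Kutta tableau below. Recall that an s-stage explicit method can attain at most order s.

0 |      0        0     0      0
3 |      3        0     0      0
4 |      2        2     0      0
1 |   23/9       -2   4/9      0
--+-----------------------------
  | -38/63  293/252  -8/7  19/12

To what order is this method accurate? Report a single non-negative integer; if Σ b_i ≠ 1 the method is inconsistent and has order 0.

b = (-38/63, 293/252, -8/7, 19/12)
c = (0, 3, 4, 1)
Ac = (0, 0, 6, -38/9)
Σ b_i: (-38/63)·1 + 293/252·1 + (-8/7)·1 + 19/12·1 = 1 ✓
b·c: 293/252·3 + (-8/7)·4 + 19/12·1 = 1/2 ✓
b·c²: 293/252·9 + (-8/7)·16 + 19/12·1 = -131/21 ≠ 1/3 ⇒ order 2.
b·Ac: (-8/7)·6 + 19/12·(-38/9) = -5119/378 ≠ 1/6

2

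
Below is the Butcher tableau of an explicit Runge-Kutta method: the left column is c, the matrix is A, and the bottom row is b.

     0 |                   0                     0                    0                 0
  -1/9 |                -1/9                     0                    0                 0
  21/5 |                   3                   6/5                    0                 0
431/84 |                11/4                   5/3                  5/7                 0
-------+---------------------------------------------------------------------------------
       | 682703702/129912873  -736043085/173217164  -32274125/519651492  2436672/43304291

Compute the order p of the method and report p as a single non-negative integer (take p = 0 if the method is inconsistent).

b = (682703702/129912873, -736043085/173217164, -32274125/519651492, 2436672/43304291)
c = (0, -1/9, 21/5, 431/84)
Ac = (0, 0, -2/15, 76/27)
Σ b_i: 682703702/129912873·1 + (-736043085/173217164)·1 + (-32274125/519651492)·1 + 2436672/43304291·1 = 1 ✓
b·c: (-736043085/173217164)·(-1/9) + (-32274125/519651492)·21/5 + 2436672/43304291·431/84 = 1/2 ✓
b·c²: (-736043085/173217164)·1/81 + (-32274125/519651492)·441/25 + 2436672/43304291·185761/7056 = 1/3 ✓
b·Ac: (-32274125/519651492)·(-2/15) + 2436672/43304291·76/27 = 1/6 ✓
b·c³: (-736043085/173217164)·(-1/729) + (-32274125/519651492)·9261/125 + 2436672/43304291·80062991/592704 = 7027550251/2338431714 ≠ 1/4 ⇒ order 3.
b·(c∘Ac): (-32274125/519651492)·(-14/25) + 2436672/43304291·8189/567 = 1981702891/2338431714 ≠ 1/8
b·Ac²: (-32274125/519651492)·2/135 + 2436672/43304291·15334/1215 = 8292337169/11692158570 ≠ 1/12
b·A²c: 2436672/43304291·(-2/21) = -232064/43304291 ≠ 1/24

3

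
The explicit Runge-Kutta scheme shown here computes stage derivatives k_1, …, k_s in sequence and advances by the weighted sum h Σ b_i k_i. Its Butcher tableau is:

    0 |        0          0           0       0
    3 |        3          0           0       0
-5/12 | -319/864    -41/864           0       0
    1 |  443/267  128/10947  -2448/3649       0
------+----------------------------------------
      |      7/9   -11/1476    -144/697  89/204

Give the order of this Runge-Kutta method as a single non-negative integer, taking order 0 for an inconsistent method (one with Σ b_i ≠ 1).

b = (7/9, -11/1476, -144/697, 89/204)
c = (0, 3, -5/12, 1)
Ac = (0, 0, -41/288, 28/89)
Σ b_i: 7/9·1 + (-11/1476)·1 + (-144/697)·1 + 89/204·1 = 1 ✓
b·c: (-11/1476)·3 + (-144/697)·(-5/12) + 89/204·1 = 1/2 ✓
b·c²: (-11/1476)·9 + (-144/697)·25/144 + 89/204·1 = 1/3 ✓
b·Ac: (-144/697)·(-41/288) + 89/204·28/89 = 1/6 ✓
b·c³: (-11/1476)·27 + (-144/697)·(-125/1728) + 89/204·1 = 1/4 ✓
b·(c∘Ac): (-144/697)·205/3456 + 89/204·28/89 = 1/8 ✓
b·Ac²: (-144/697)·(-41/96) + 89/204·(-1/89) = 1/12 ✓
b·A²c: 89/204·17/178 = 1/24 ✓; 4 stages ⇒ order 4.

4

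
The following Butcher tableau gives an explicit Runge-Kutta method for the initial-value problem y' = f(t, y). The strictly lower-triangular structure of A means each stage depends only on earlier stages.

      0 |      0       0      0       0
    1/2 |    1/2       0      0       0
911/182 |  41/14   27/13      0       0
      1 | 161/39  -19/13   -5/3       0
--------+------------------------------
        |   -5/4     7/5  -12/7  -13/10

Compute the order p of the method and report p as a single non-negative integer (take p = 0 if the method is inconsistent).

b = (-5/4, 7/5, -12/7, -13/10)
c = (0, 1/2, 911/182, 1)
Ac = (0, 0, 27/26, -2477/273)
Σ b_i: (-5/4)·1 + 7/5·1 + (-12/7)·1 + (-13/10)·1 = -401/140 ≠ 1 ⇒ order 0.

0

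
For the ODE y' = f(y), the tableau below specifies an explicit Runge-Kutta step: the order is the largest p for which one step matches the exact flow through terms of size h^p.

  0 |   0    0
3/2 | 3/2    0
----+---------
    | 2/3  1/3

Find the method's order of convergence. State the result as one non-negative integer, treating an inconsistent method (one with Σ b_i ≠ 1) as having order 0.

2

b = (2/3, 1/3)
c = (0, 3/2)
Σ b_i: 2/3·1 + 1/3·1 = 1 ✓
b·c: 1/3·3/2 = 1/2 ✓; 2 stages ⇒ order 2.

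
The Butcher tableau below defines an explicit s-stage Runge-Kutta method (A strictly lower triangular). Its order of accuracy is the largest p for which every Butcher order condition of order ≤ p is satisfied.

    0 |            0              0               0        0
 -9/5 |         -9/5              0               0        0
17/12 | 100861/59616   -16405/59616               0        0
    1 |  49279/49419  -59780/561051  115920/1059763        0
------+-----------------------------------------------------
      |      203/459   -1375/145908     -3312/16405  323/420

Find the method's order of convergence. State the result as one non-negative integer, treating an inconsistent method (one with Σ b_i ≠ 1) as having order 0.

b = (203/459, -1375/145908, -3312/16405, 323/420)
c = (0, -9/5, 17/12, 1)
Ac = (0, 0, 3281/6624, 112/323)
Σ b_i: 203/459·1 + (-1375/145908)·1 + (-3312/16405)·1 + 323/420·1 = 1 ✓
b·c: (-1375/145908)·(-9/5) + (-3312/16405)·17/12 + 323/420·1 = 1/2 ✓
b·c²: (-1375/145908)·81/25 + (-3312/16405)·289/144 + 323/420·1 = 1/3 ✓
b·Ac: (-3312/16405)·3281/6624 + 323/420·112/323 = 1/6 ✓
b·c³: (-1375/145908)·(-729/125) + (-3312/16405)·4913/1728 + 323/420·1 = 1/4 ✓
b·(c∘Ac): (-3312/16405)·55777/79488 + 323/420·112/323 = 1/8 ✓
b·Ac²: (-3312/16405)·(-3281/3680) + 323/420·(-203/1615) = 1/12 ✓
b·A²c: 323/420·35/646 = 1/24 ✓; 4 stages ⇒ order 4.

4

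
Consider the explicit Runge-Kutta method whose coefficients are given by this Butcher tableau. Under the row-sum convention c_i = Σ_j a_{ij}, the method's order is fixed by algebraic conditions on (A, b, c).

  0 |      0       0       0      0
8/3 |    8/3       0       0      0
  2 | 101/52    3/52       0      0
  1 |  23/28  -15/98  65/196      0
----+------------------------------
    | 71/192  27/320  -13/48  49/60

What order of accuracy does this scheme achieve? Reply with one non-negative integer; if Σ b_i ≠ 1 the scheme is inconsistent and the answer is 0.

4

b = (71/192, 27/320, -13/48, 49/60)
c = (0, 8/3, 2, 1)
Ac = (0, 0, 2/13, 25/98)
Σ b_i: 71/192·1 + 27/320·1 + (-13/48)·1 + 49/60·1 = 1 ✓
b·c: 27/320·8/3 + (-13/48)·2 + 49/60·1 = 1/2 ✓
b·c²: 27/320·64/9 + (-13/48)·4 + 49/60·1 = 1/3 ✓
b·Ac: (-13/48)·2/13 + 49/60·25/98 = 1/6 ✓
b·c³: 27/320·512/27 + (-13/48)·8 + 49/60·1 = 1/4 ✓
b·(c∘Ac): (-13/48)·4/13 + 49/60·25/98 = 1/8 ✓
b·Ac²: (-13/48)·16/39 + 49/60·5/21 = 1/12 ✓
b·A²c: 49/60·5/98 = 1/24 ✓; 4 stages ⇒ order 4.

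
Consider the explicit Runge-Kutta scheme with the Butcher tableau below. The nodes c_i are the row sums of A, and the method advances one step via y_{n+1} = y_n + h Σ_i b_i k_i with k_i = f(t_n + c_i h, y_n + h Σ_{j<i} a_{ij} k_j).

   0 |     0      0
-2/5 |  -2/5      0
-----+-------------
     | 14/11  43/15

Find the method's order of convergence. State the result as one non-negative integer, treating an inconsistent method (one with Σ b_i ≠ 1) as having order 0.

0

b = (14/11, 43/15)
c = (0, -2/5)
Σ b_i: 14/11·1 + 43/15·1 = 683/165 ≠ 1 ⇒ order 0.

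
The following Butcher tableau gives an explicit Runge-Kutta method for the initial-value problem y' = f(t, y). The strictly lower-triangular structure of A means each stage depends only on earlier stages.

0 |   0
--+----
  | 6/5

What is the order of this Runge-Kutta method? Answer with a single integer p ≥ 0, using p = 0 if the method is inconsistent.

0

b = (6/5)
c = (0)
Σ b_i: 6/5·1 = 6/5 ≠ 1 ⇒ order 0.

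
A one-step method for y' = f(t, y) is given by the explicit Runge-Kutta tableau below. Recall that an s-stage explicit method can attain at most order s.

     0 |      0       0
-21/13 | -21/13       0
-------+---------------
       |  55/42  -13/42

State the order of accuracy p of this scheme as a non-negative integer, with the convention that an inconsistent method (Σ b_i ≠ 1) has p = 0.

2

b = (55/42, -13/42)
c = (0, -21/13)
Σ b_i: 55/42·1 + (-13/42)·1 = 1 ✓
b·c: (-13/42)·(-21/13) = 1/2 ✓; 2 stages ⇒ order 2.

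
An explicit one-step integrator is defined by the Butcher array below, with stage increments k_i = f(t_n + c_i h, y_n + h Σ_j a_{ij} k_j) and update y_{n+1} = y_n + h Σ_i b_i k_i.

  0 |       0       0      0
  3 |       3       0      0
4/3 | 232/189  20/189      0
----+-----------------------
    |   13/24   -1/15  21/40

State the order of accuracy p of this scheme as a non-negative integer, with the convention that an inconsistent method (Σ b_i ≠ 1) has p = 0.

b = (13/24, -1/15, 21/40)
c = (0, 3, 4/3)
Ac = (0, 0, 20/63)
Σ b_i: 13/24·1 + (-1/15)·1 + 21/40·1 = 1 ✓
b·c: (-1/15)·3 + 21/40·4/3 = 1/2 ✓
b·c²: (-1/15)·9 + 21/40·16/9 = 1/3 ✓
b·Ac: 21/40·20/63 = 1/6 ✓; 3 stages ⇒ order 3.

3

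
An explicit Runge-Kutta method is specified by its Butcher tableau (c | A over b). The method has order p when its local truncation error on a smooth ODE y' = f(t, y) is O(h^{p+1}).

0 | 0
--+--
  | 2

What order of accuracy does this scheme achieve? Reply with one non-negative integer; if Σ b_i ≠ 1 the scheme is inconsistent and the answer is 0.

0

b = (2)
c = (0)
Σ b_i: 2·1 = 2 ≠ 1 ⇒ order 0.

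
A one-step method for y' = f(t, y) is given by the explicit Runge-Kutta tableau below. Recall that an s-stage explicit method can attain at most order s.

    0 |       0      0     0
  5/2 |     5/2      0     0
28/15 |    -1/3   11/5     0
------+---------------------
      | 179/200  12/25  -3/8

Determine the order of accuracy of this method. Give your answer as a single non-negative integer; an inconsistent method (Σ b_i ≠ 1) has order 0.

b = (179/200, 12/25, -3/8)
c = (0, 5/2, 28/15)
Ac = (0, 0, 11/2)
Σ b_i: 179/200·1 + 12/25·1 + (-3/8)·1 = 1 ✓
b·c: 12/25·5/2 + (-3/8)·28/15 = 1/2 ✓
b·c²: 12/25·25/4 + (-3/8)·784/225 = 127/75 ≠ 1/3 ⇒ order 2.
b·Ac: (-3/8)·11/2 = -33/16 ≠ 1/6

2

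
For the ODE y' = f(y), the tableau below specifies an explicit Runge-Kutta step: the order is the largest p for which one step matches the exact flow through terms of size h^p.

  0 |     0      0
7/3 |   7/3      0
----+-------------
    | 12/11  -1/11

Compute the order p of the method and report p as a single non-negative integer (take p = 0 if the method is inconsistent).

b = (12/11, -1/11)
c = (0, 7/3)
Σ b_i: 12/11·1 + (-1/11)·1 = 1 ✓
b·c: (-1/11)·7/3 = -7/33 ≠ 1/2 ⇒ order 1.

1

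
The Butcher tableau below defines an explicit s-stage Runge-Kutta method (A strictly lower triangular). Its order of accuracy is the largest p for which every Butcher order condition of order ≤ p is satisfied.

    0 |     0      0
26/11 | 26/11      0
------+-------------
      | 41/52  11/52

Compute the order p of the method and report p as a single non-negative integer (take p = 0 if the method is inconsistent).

2

b = (41/52, 11/52)
c = (0, 26/11)
Σ b_i: 41/52·1 + 11/52·1 = 1 ✓
b·c: 11/52·26/11 = 1/2 ✓; 2 stages ⇒ order 2.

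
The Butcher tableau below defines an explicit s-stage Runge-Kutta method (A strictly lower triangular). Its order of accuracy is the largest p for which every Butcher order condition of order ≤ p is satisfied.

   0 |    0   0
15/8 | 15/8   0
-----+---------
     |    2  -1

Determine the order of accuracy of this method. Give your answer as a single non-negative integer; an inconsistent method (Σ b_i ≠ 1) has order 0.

b = (2, -1)
c = (0, 15/8)
Σ b_i: 2·1 + (-1)·1 = 1 ✓
b·c: (-1)·15/8 = -15/8 ≠ 1/2 ⇒ order 1.

1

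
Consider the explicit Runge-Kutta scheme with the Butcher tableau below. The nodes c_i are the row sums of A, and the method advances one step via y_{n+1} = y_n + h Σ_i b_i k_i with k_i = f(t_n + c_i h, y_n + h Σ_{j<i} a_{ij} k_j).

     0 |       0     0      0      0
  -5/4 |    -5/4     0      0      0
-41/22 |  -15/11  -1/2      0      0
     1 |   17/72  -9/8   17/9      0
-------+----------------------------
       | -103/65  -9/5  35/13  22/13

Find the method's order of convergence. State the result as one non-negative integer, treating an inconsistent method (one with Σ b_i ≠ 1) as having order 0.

b = (-103/65, -9/5, 35/13, 22/13)
c = (0, -5/4, -41/22, 1)
Ac = (0, 0, 5/8, -6697/3168)
Σ b_i: (-103/65)·1 + (-9/5)·1 + 35/13·1 + 22/13·1 = 1 ✓
b·c: (-9/5)·(-5/4) + 35/13·(-41/22) + 22/13·1 = -615/572 ≠ 1/2 ⇒ order 1.

1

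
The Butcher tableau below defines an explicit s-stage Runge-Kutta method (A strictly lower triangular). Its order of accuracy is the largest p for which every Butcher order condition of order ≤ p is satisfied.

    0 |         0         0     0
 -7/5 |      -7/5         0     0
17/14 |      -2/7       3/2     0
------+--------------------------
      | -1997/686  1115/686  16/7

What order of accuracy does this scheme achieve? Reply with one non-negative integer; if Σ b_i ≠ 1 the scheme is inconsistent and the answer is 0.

2

b = (-1997/686, 1115/686, 16/7)
c = (0, -7/5, 17/14)
Ac = (0, 0, -21/10)
Σ b_i: (-1997/686)·1 + 1115/686·1 + 16/7·1 = 1 ✓
b·c: 1115/686·(-7/5) + 16/7·17/14 = 1/2 ✓
b·c²: 1115/686·49/25 + 16/7·289/196 = 22487/3430 ≠ 1/3 ⇒ order 2.
b·Ac: 16/7·(-21/10) = -24/5 ≠ 1/6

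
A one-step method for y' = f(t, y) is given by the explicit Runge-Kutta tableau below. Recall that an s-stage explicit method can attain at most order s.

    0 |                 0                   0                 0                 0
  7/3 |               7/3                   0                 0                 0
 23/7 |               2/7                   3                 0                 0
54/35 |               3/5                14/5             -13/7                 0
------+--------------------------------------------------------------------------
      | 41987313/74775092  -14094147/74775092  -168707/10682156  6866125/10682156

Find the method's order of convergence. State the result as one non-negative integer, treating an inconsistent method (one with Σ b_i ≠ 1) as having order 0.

b = (41987313/74775092, -14094147/74775092, -168707/10682156, 6866125/10682156)
c = (0, 7/3, 23/7, 54/35)
Ac = (0, 0, 7, 317/735)
Σ b_i: 41987313/74775092·1 + (-14094147/74775092)·1 + (-168707/10682156)·1 + 6866125/10682156·1 = 1 ✓
b·c: (-14094147/74775092)·7/3 + (-168707/10682156)·23/7 + 6866125/10682156·54/35 = 1/2 ✓
b·c²: (-14094147/74775092)·49/9 + (-168707/10682156)·529/49 + 6866125/10682156·2916/1225 = 1/3 ✓
b·Ac: (-168707/10682156)·7 + 6866125/10682156·317/735 = 1/6 ✓
b·c³: (-14094147/74775092)·343/27 + (-168707/10682156)·12167/343 + 6866125/10682156·157464/42875 = -14278405/24034851 ≠ 1/4 ⇒ order 3.
b·(c∘Ac): (-168707/10682156)·23 + 6866125/10682156·5706/8575 = 4820303/74775092 ≠ 1/8
b·Ac²: (-168707/10682156)·49/3 + 6866125/10682156·(-74167/15435) = -1126064839/336487914 ≠ 1/12
b·A²c: 6866125/10682156·(-13) = -89259625/10682156 ≠ 1/24

3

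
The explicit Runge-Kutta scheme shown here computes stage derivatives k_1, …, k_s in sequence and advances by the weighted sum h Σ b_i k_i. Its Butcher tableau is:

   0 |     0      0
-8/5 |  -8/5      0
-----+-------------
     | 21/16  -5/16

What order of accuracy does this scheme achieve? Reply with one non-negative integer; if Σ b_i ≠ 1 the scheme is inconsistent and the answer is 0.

b = (21/16, -5/16)
c = (0, -8/5)
Σ b_i: 21/16·1 + (-5/16)·1 = 1 ✓
b·c: (-5/16)·(-8/5) = 1/2 ✓; 2 stages ⇒ order 2.

2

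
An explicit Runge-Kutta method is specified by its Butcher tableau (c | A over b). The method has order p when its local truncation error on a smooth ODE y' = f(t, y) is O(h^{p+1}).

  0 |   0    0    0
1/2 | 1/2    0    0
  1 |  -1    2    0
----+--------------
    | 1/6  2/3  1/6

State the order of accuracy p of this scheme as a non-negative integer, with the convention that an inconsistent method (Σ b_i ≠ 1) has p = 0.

3

b = (1/6, 2/3, 1/6)
c = (0, 1/2, 1)
Ac = (0, 0, 1)
Σ b_i: 1/6·1 + 2/3·1 + 1/6·1 = 1 ✓
b·c: 2/3·1/2 + 1/6·1 = 1/2 ✓
b·c²: 2/3·1/4 + 1/6·1 = 1/3 ✓
b·Ac: 1/6·1 = 1/6 ✓; 3 stages ⇒ order 3.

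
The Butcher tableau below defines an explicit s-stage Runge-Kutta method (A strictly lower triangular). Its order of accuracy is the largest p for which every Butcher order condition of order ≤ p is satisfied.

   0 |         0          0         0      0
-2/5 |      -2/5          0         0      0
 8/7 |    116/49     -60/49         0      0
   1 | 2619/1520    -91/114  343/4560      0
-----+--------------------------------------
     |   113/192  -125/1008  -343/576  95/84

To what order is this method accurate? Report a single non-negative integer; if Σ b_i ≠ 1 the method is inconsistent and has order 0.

b = (113/192, -125/1008, -343/576, 95/84)
c = (0, -2/5, 8/7, 1)
Ac = (0, 0, 24/49, 77/190)
Σ b_i: 113/192·1 + (-125/1008)·1 + (-343/576)·1 + 95/84·1 = 1 ✓
b·c: (-125/1008)·(-2/5) + (-343/576)·8/7 + 95/84·1 = 1/2 ✓
b·c²: (-125/1008)·4/25 + (-343/576)·64/49 + 95/84·1 = 1/3 ✓
b·Ac: (-343/576)·24/49 + 95/84·77/190 = 1/6 ✓
b·c³: (-125/1008)·(-8/125) + (-343/576)·512/343 + 95/84·1 = 1/4 ✓
b·(c∘Ac): (-343/576)·192/343 + 95/84·77/190 = 1/8 ✓
b·Ac²: (-343/576)·(-48/245) + 95/84·(-14/475) = 1/12 ✓
b·A²c: 95/84·7/190 = 1/24 ✓; 4 stages ⇒ order 4.

4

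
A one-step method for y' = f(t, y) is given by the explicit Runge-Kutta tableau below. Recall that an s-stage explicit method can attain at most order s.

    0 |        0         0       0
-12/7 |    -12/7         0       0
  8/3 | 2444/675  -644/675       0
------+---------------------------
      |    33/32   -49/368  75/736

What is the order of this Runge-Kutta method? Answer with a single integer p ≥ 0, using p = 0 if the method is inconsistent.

b = (33/32, -49/368, 75/736)
c = (0, -12/7, 8/3)
Ac = (0, 0, 368/225)
Σ b_i: 33/32·1 + (-49/368)·1 + 75/736·1 = 1 ✓
b·c: (-49/368)·(-12/7) + 75/736·8/3 = 1/2 ✓
b·c²: (-49/368)·144/49 + 75/736·64/9 = 1/3 ✓
b·Ac: 75/736·368/225 = 1/6 ✓; 3 stages ⇒ order 3.

3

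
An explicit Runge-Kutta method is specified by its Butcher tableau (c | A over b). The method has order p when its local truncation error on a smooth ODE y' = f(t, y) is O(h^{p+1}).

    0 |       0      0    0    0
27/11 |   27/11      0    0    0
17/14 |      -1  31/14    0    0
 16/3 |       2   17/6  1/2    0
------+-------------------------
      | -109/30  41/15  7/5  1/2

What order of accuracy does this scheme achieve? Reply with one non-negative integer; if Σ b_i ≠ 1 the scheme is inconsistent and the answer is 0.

b = (-109/30, 41/15, 7/5, 1/2)
c = (0, 27/11, 17/14, 16/3)
Ac = (0, 0, 837/154, 2329/308)
Σ b_i: (-109/30)·1 + 41/15·1 + 7/5·1 + 1/2·1 = 1 ✓
b·c: 41/15·27/11 + 7/5·17/14 + 1/2·16/3 = 731/66 ≠ 1/2 ⇒ order 1.

1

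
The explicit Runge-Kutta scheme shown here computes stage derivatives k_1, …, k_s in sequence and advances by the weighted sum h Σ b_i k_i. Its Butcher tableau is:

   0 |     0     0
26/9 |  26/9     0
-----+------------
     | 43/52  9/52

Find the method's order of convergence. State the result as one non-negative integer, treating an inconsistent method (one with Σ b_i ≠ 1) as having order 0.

2

b = (43/52, 9/52)
c = (0, 26/9)
Σ b_i: 43/52·1 + 9/52·1 = 1 ✓
b·c: 9/52·26/9 = 1/2 ✓; 2 stages ⇒ order 2.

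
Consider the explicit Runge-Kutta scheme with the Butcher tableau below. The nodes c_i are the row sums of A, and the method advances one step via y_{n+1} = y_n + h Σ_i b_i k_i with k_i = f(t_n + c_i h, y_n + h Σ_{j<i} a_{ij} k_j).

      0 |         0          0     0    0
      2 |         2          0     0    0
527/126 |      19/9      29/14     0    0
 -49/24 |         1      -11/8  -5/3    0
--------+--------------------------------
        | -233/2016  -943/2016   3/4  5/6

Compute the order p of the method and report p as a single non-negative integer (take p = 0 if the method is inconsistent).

2

b = (-233/2016, -943/2016, 3/4, 5/6)
c = (0, 2, 527/126, -49/24)
Ac = (0, 0, 29/7, -7349/756)
Σ b_i: (-233/2016)·1 + (-943/2016)·1 + 3/4·1 + 5/6·1 = 1 ✓
b·c: (-943/2016)·2 + 3/4·527/126 + 5/6·(-49/24) = 1/2 ✓
b·c²: (-943/2016)·4 + 3/4·277729/15876 + 5/6·2401/576 = 2493229/169344 ≠ 1/3 ⇒ order 2.
b·Ac: 3/4·29/7 + 5/6·(-7349/756) = -22651/4536 ≠ 1/6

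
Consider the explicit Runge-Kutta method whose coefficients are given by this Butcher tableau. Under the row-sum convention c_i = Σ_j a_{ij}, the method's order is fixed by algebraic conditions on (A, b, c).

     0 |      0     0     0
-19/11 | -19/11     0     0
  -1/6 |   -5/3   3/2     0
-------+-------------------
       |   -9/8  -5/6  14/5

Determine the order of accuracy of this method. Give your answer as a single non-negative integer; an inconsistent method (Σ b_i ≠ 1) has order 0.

b = (-9/8, -5/6, 14/5)
c = (0, -19/11, -1/6)
Ac = (0, 0, -57/22)
Σ b_i: (-9/8)·1 + (-5/6)·1 + 14/5·1 = 101/120 ≠ 1 ⇒ order 0.

0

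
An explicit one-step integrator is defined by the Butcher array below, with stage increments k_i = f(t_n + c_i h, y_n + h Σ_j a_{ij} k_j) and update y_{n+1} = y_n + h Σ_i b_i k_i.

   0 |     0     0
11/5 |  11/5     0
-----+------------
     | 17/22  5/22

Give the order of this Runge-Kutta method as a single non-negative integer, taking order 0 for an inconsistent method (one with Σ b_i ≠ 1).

2

b = (17/22, 5/22)
c = (0, 11/5)
Σ b_i: 17/22·1 + 5/22·1 = 1 ✓
b·c: 5/22·11/5 = 1/2 ✓; 2 stages ⇒ order 2.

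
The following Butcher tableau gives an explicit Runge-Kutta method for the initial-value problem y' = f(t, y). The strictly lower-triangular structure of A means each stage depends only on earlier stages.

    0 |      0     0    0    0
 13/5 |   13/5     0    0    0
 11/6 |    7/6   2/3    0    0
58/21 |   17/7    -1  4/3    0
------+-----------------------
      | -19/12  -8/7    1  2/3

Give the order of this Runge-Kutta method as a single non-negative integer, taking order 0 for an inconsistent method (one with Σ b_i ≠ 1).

0

b = (-19/12, -8/7, 1, 2/3)
c = (0, 13/5, 11/6, 58/21)
Ac = (0, 0, 26/15, -7/45)
Σ b_i: (-19/12)·1 + (-8/7)·1 + 1·1 + 2/3·1 = -89/84 ≠ 1 ⇒ order 0.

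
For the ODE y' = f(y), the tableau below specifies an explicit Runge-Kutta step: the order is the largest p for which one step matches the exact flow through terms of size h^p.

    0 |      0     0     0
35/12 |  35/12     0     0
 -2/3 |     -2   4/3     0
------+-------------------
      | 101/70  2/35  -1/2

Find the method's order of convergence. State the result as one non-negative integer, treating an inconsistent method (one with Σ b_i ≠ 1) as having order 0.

b = (101/70, 2/35, -1/2)
c = (0, 35/12, -2/3)
Ac = (0, 0, 35/9)
Σ b_i: 101/70·1 + 2/35·1 + (-1/2)·1 = 1 ✓
b·c: 2/35·35/12 + (-1/2)·(-2/3) = 1/2 ✓
b·c²: 2/35·1225/144 + (-1/2)·4/9 = 19/72 ≠ 1/3 ⇒ order 2.
b·Ac: (-1/2)·35/9 = -35/18 ≠ 1/6

2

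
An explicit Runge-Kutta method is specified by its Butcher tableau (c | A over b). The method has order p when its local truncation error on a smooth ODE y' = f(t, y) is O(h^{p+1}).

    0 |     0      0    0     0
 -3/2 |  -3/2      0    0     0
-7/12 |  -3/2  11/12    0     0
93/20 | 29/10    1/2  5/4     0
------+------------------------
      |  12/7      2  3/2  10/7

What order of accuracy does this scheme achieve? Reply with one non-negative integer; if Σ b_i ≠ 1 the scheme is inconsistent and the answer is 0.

b = (12/7, 2, 3/2, 10/7)
c = (0, -3/2, -7/12, 93/20)
Ac = (0, 0, -11/8, -71/48)
Σ b_i: 12/7·1 + 2·1 + 3/2·1 + 10/7·1 = 93/14 ≠ 1 ⇒ order 0.

0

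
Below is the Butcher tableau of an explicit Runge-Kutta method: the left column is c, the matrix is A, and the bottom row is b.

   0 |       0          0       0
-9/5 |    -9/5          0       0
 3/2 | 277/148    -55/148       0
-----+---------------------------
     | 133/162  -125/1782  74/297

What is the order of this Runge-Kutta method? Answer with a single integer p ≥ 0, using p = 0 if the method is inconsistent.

b = (133/162, -125/1782, 74/297)
c = (0, -9/5, 3/2)
Ac = (0, 0, 99/148)
Σ b_i: 133/162·1 + (-125/1782)·1 + 74/297·1 = 1 ✓
b·c: (-125/1782)·(-9/5) + 74/297·3/2 = 1/2 ✓
b·c²: (-125/1782)·81/25 + 74/297·9/4 = 1/3 ✓
b·Ac: 74/297·99/148 = 1/6 ✓; 3 stages ⇒ order 3.

3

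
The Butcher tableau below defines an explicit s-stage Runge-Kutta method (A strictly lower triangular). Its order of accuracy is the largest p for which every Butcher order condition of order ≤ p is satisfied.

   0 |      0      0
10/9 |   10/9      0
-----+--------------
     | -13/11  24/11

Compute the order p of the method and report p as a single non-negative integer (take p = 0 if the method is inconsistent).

b = (-13/11, 24/11)
c = (0, 10/9)
Σ b_i: (-13/11)·1 + 24/11·1 = 1 ✓
b·c: 24/11·10/9 = 80/33 ≠ 1/2 ⇒ order 1.

1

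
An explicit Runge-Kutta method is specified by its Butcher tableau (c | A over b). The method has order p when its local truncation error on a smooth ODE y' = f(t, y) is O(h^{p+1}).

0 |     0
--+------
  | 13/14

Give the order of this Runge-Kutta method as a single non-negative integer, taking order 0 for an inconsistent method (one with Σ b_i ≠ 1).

b = (13/14)
c = (0)
Σ b_i: 13/14·1 = 13/14 ≠ 1 ⇒ order 0.

0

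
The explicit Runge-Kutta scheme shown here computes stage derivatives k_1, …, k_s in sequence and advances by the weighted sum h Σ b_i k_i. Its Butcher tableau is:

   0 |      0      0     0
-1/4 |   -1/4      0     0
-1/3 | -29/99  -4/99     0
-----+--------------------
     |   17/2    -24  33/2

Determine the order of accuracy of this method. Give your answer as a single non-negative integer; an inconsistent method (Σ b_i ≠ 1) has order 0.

b = (17/2, -24, 33/2)
c = (0, -1/4, -1/3)
Ac = (0, 0, 1/99)
Σ b_i: 17/2·1 + (-24)·1 + 33/2·1 = 1 ✓
b·c: (-24)·(-1/4) + 33/2·(-1/3) = 1/2 ✓
b·c²: (-24)·1/16 + 33/2·1/9 = 1/3 ✓
b·Ac: 33/2·1/99 = 1/6 ✓; 3 stages ⇒ order 3.

3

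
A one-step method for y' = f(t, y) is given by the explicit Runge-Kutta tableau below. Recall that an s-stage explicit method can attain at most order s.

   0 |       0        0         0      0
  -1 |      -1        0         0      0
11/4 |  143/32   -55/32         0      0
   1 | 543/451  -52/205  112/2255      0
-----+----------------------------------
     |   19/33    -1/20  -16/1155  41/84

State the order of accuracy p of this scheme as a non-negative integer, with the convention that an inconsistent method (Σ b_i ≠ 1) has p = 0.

b = (19/33, -1/20, -16/1155, 41/84)
c = (0, -1, 11/4, 1)
Ac = (0, 0, 55/32, 16/41)
Σ b_i: 19/33·1 + (-1/20)·1 + (-16/1155)·1 + 41/84·1 = 1 ✓
b·c: (-1/20)·(-1) + (-16/1155)·11/4 + 41/84·1 = 1/2 ✓
b·c²: (-1/20)·1 + (-16/1155)·121/16 + 41/84·1 = 1/3 ✓
b·Ac: (-16/1155)·55/32 + 41/84·16/41 = 1/6 ✓
b·c³: (-1/20)·(-1) + (-16/1155)·1331/64 + 41/84·1 = 1/4 ✓
b·(c∘Ac): (-16/1155)·605/128 + 41/84·16/41 = 1/8 ✓
b·Ac²: (-16/1155)·(-55/32) + 41/84·5/41 = 1/12 ✓
b·A²c: 41/84·7/82 = 1/24 ✓; 4 stages ⇒ order 4.

4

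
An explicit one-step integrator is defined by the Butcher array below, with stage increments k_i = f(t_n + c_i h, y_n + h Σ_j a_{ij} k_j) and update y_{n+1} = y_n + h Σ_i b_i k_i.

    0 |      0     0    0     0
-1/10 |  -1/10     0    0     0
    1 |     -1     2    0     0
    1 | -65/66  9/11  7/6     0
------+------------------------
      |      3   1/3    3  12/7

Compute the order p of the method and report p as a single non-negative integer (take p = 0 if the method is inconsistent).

0

b = (3, 1/3, 3, 12/7)
c = (0, -1/10, 1, 1)
Ac = (0, 0, -1/5, 179/165)
Σ b_i: 3·1 + 1/3·1 + 3·1 + 12/7·1 = 169/21 ≠ 1 ⇒ order 0.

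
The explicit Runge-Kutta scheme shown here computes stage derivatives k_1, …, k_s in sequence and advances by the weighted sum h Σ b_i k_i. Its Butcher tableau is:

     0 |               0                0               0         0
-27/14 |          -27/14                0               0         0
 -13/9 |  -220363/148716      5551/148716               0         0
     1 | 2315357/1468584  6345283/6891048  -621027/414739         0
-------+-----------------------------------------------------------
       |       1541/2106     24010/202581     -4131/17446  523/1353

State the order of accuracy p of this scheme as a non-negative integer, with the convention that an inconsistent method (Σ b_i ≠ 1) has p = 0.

4

b = (1541/2106, 24010/202581, -4131/17446, 523/1353)
c = (0, -27/14, -13/9, 1)
Ac = (0, 0, -793/11016, 3239/8368)
Σ b_i: 1541/2106·1 + 24010/202581·1 + (-4131/17446)·1 + 523/1353·1 = 1 ✓
b·c: 24010/202581·(-27/14) + (-4131/17446)·(-13/9) + 523/1353·1 = 1/2 ✓
b·c²: 24010/202581·729/196 + (-4131/17446)·169/81 + 523/1353·1 = 1/3 ✓
b·Ac: (-4131/17446)·(-793/11016) + 523/1353·3239/8368 = 1/6 ✓
b·c³: 24010/202581·(-19683/2744) + (-4131/17446)·(-2197/729) + 523/1353·1 = 1/4 ✓
b·(c∘Ac): (-4131/17446)·10309/99144 + 523/1353·3239/8368 = 1/8 ✓
b·Ac²: (-4131/17446)·793/5712 + 523/1353·35219/117152 = 1/12 ✓
b·A²c: 523/1353·451/4184 = 1/24 ✓; 4 stages ⇒ order 4.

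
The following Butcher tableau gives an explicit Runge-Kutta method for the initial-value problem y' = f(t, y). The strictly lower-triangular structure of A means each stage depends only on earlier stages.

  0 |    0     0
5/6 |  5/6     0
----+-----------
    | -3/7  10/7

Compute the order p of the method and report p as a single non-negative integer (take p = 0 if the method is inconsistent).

b = (-3/7, 10/7)
c = (0, 5/6)
Σ b_i: (-3/7)·1 + 10/7·1 = 1 ✓
b·c: 10/7·5/6 = 25/21 ≠ 1/2 ⇒ order 1.

1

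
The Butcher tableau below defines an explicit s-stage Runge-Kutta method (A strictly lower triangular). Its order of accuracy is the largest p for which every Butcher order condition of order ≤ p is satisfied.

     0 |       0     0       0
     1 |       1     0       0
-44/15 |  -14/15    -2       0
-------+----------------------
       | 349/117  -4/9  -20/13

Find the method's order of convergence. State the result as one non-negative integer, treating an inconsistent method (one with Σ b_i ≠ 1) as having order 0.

1

b = (349/117, -4/9, -20/13)
c = (0, 1, -44/15)
Ac = (0, 0, -2)
Σ b_i: 349/117·1 + (-4/9)·1 + (-20/13)·1 = 1 ✓
b·c: (-4/9)·1 + (-20/13)·(-44/15) = 476/117 ≠ 1/2 ⇒ order 1.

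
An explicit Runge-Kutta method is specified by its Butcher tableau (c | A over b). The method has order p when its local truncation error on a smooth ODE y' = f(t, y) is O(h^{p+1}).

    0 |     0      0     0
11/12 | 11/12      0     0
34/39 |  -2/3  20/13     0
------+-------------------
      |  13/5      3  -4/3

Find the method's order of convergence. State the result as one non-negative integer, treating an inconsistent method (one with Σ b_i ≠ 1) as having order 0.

b = (13/5, 3, -4/3)
c = (0, 11/12, 34/39)
Ac = (0, 0, 55/39)
Σ b_i: 13/5·1 + 3·1 + (-4/3)·1 = 64/15 ≠ 1 ⇒ order 0.

0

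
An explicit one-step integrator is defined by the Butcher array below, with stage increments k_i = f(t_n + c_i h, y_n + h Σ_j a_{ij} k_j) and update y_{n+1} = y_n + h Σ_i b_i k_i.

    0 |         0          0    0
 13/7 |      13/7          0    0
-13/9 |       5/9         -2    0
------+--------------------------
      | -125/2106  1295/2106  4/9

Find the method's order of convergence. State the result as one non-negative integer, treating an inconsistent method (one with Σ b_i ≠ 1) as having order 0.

2

b = (-125/2106, 1295/2106, 4/9)
c = (0, 13/7, -13/9)
Ac = (0, 0, -26/7)
Σ b_i: (-125/2106)·1 + 1295/2106·1 + 4/9·1 = 1 ✓
b·c: 1295/2106·13/7 + 4/9·(-13/9) = 1/2 ✓
b·c²: 1295/2106·169/49 + 4/9·169/81 = 31109/10206 ≠ 1/3 ⇒ order 2.
b·Ac: 4/9·(-26/7) = -104/63 ≠ 1/6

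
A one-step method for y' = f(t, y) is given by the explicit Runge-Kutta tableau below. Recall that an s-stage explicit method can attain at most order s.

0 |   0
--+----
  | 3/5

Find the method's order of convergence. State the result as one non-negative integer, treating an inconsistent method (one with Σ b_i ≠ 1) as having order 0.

0

b = (3/5)
c = (0)
Σ b_i: 3/5·1 = 3/5 ≠ 1 ⇒ order 0.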